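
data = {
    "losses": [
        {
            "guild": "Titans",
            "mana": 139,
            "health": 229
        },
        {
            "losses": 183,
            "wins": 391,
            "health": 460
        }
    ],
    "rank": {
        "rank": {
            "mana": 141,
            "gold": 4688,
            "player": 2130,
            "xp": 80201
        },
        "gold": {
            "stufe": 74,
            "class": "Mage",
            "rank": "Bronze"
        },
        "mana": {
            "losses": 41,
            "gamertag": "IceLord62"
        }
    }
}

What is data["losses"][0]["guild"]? "Titans"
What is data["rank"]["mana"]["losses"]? 41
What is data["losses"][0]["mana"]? 139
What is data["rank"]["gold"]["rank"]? "Bronze"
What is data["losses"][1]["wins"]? 391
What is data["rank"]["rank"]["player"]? 2130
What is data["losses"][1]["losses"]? 183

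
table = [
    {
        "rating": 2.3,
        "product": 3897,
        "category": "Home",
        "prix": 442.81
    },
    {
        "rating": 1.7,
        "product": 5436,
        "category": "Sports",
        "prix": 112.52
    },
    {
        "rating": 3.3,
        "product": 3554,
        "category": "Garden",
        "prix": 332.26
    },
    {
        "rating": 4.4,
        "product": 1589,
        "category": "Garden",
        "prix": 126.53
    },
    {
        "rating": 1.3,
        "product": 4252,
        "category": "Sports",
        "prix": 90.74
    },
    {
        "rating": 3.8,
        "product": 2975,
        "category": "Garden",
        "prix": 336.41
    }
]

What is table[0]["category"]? "Home"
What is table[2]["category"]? "Garden"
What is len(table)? 6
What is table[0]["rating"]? 2.3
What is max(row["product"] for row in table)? 5436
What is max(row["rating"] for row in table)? 4.4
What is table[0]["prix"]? 442.81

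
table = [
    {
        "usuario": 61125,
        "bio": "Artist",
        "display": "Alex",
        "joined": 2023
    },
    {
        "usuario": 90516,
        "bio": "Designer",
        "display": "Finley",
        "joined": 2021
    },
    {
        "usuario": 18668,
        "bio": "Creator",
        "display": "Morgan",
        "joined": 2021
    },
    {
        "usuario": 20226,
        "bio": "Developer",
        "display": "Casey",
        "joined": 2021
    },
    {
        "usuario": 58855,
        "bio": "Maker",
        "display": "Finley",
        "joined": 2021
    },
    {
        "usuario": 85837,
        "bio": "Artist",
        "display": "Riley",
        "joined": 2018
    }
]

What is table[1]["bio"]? "Designer"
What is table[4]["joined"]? 2021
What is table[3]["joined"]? 2021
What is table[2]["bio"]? "Creator"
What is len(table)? 6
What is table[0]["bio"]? "Artist"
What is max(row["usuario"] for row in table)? 90516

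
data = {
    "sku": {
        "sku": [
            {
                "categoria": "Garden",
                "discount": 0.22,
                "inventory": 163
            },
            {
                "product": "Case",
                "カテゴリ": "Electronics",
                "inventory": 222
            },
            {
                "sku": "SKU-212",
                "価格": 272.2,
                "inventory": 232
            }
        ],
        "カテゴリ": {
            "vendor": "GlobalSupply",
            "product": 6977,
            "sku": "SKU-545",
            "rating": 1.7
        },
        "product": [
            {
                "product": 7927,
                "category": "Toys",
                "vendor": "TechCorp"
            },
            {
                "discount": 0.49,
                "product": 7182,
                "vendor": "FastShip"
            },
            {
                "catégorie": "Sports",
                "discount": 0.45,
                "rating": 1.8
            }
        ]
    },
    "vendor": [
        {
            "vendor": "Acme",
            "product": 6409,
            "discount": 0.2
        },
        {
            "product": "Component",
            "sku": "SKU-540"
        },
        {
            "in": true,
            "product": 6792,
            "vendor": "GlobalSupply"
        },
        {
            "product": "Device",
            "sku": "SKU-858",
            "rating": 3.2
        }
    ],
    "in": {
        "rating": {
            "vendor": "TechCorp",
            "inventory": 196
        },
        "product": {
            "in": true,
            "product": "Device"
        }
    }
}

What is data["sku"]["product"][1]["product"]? 7182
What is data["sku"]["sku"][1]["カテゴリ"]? "Electronics"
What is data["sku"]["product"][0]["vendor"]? "TechCorp"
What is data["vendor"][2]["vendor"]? "GlobalSupply"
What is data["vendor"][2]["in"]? True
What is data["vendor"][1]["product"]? "Component"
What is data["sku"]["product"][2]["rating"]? 1.8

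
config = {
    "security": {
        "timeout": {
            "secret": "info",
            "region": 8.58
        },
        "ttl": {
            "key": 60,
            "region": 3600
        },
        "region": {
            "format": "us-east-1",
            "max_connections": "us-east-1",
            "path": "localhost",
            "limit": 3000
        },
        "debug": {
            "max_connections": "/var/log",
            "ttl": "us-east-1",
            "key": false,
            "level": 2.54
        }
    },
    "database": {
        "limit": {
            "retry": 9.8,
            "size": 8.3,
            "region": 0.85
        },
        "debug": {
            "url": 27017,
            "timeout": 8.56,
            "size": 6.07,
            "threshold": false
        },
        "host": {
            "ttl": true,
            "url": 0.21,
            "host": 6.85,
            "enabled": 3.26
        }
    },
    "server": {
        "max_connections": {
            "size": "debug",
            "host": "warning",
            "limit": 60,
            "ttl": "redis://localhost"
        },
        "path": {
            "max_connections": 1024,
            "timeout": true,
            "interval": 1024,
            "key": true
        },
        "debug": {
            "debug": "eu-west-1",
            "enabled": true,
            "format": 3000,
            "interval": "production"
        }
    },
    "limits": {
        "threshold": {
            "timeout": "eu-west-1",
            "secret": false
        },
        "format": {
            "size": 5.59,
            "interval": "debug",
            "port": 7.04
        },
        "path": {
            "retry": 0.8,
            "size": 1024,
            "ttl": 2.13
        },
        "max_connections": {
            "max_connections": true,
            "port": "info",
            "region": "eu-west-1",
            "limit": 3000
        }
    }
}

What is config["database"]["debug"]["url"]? 27017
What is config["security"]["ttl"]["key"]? 60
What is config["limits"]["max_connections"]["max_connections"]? True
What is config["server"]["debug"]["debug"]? "eu-west-1"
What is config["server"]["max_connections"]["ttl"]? "redis://localhost"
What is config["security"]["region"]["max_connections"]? "us-east-1"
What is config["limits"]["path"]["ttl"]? 2.13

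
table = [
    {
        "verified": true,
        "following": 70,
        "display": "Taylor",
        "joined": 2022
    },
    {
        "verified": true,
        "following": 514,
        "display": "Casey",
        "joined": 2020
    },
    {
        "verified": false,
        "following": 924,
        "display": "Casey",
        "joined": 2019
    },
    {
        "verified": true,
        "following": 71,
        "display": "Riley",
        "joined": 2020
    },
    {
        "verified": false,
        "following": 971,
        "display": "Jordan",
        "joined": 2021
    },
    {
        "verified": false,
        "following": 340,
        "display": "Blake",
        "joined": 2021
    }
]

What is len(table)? 6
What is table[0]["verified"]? True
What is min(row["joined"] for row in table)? 2019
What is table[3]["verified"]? True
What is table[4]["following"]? 971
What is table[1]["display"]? "Casey"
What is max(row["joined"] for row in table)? 2022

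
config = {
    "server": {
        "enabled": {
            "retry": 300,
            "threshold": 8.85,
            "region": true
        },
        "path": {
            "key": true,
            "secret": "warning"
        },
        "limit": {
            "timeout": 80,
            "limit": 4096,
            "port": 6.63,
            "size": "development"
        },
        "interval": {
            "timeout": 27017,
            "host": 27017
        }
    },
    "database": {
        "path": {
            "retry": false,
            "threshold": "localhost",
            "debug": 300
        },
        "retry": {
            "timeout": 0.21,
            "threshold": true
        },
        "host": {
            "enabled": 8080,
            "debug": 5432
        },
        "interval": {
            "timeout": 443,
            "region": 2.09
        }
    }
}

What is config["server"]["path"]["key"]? True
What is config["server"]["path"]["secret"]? "warning"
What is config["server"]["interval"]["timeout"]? 27017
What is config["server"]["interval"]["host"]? 27017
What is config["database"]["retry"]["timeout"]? 0.21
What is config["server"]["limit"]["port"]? 6.63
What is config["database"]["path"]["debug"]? 300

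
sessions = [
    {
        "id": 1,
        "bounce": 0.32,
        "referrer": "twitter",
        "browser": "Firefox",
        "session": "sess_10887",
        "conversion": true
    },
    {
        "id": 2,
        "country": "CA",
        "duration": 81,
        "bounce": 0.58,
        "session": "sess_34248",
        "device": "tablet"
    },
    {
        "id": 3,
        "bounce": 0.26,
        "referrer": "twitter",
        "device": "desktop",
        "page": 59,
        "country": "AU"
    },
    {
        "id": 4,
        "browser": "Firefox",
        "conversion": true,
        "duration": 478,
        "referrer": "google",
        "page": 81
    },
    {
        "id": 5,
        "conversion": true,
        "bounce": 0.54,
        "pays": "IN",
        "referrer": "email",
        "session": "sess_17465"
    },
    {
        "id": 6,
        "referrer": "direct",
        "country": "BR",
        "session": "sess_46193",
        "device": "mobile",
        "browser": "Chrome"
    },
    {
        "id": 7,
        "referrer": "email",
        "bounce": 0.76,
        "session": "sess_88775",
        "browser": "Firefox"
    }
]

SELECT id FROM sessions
[1, 2, 3, 4, 5, 6, 7]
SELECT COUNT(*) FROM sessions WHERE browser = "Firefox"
3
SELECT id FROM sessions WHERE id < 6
[1, 2, 3, 4, 5]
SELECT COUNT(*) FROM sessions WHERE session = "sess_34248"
1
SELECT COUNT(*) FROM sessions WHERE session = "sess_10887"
1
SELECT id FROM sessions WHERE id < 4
[1, 2, 3]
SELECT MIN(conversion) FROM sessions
True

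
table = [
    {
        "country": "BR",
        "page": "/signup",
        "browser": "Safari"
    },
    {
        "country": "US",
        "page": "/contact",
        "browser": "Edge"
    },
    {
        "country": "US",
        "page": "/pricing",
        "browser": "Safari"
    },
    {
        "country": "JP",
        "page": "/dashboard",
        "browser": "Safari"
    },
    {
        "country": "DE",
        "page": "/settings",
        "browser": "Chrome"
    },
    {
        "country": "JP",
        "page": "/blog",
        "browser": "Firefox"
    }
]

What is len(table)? 6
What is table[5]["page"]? "/blog"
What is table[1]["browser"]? "Edge"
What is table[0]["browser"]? "Safari"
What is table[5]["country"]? "JP"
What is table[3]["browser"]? "Safari"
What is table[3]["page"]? "/dashboard"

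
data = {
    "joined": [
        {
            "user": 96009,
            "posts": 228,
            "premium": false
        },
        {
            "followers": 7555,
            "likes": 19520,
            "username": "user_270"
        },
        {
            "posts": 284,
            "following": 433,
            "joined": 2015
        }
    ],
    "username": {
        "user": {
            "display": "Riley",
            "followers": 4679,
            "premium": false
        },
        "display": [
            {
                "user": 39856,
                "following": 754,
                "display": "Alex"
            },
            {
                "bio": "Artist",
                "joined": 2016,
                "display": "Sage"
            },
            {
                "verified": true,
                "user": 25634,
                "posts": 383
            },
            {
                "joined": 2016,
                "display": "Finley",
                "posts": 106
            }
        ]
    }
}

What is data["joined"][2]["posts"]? 284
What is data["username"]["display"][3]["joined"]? 2016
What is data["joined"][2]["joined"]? 2015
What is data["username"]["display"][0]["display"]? "Alex"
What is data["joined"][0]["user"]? 96009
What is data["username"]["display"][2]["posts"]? 383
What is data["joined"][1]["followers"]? 7555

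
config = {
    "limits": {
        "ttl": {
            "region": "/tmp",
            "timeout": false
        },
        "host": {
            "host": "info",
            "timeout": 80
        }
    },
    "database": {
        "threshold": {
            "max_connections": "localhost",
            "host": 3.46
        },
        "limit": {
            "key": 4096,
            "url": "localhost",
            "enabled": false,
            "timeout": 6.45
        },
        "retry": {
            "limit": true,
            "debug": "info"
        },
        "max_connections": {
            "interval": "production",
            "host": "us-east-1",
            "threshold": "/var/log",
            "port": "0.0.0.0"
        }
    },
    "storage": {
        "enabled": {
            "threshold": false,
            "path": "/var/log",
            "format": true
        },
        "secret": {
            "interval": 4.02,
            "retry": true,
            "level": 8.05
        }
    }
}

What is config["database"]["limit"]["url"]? "localhost"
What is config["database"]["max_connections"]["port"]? "0.0.0.0"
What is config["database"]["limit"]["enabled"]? False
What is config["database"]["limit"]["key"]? 4096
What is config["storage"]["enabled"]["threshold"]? False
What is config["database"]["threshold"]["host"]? 3.46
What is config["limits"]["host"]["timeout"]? 80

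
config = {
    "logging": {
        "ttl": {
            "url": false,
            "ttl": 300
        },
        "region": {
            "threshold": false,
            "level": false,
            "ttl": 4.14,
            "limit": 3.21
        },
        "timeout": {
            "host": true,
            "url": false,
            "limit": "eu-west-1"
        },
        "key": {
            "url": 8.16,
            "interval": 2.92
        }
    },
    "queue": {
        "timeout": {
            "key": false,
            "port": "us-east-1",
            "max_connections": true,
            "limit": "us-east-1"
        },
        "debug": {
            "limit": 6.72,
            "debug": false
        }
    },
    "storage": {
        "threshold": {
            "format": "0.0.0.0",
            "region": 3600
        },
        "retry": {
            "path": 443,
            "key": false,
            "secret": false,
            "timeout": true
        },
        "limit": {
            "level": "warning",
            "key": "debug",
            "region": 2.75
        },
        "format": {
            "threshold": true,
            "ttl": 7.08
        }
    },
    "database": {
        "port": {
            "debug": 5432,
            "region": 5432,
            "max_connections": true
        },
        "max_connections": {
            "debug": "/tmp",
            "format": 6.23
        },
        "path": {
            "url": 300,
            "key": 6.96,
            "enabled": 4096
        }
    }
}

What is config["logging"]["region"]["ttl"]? 4.14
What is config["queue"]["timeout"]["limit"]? "us-east-1"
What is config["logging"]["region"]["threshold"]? False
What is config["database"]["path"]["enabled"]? 4096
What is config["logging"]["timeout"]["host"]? True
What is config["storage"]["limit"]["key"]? "debug"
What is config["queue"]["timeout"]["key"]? False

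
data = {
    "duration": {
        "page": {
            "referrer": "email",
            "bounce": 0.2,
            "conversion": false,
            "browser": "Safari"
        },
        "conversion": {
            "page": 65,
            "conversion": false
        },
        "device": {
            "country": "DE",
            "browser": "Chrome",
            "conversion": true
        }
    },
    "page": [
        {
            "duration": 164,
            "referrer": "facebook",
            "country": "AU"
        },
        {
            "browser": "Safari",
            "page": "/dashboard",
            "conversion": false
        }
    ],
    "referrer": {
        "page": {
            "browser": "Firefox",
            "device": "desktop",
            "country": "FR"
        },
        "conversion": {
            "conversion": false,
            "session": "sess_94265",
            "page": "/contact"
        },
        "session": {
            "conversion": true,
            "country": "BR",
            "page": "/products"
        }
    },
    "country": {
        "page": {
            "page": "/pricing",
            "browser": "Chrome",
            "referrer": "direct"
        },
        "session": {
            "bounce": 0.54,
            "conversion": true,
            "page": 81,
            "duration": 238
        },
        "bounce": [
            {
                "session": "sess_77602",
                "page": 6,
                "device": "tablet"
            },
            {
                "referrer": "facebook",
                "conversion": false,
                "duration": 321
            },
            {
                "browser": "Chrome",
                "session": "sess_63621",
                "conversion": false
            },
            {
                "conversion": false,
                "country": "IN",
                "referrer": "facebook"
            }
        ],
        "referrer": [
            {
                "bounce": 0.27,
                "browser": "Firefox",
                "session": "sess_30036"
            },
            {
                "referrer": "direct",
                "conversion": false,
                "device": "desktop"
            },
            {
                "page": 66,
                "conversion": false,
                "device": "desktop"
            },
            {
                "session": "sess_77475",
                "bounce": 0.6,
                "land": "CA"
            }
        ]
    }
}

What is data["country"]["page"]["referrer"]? "direct"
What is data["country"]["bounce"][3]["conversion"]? False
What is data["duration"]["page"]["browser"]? "Safari"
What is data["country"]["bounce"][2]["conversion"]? False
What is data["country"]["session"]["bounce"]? 0.54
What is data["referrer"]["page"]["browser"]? "Firefox"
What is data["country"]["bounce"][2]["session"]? "sess_63621"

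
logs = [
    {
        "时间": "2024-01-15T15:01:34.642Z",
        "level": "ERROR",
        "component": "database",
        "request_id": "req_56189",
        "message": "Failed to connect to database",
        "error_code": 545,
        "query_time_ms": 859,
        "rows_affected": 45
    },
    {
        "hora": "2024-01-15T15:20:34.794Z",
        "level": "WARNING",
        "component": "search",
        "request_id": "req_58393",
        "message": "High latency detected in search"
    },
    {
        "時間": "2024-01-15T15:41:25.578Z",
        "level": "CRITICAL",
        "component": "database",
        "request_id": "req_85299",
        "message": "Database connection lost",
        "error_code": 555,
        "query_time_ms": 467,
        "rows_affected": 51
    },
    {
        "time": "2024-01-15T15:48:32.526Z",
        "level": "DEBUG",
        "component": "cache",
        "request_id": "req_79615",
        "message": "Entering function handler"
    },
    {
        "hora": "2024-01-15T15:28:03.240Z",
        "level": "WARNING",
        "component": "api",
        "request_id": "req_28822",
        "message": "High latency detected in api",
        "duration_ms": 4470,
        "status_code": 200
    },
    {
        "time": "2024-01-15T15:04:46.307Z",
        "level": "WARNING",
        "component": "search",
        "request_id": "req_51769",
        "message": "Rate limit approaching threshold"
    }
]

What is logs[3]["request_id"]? "req_79615"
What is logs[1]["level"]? "WARNING"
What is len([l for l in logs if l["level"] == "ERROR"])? 1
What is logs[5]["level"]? "WARNING"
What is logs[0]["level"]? "ERROR"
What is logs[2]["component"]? "database"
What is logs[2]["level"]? "CRITICAL"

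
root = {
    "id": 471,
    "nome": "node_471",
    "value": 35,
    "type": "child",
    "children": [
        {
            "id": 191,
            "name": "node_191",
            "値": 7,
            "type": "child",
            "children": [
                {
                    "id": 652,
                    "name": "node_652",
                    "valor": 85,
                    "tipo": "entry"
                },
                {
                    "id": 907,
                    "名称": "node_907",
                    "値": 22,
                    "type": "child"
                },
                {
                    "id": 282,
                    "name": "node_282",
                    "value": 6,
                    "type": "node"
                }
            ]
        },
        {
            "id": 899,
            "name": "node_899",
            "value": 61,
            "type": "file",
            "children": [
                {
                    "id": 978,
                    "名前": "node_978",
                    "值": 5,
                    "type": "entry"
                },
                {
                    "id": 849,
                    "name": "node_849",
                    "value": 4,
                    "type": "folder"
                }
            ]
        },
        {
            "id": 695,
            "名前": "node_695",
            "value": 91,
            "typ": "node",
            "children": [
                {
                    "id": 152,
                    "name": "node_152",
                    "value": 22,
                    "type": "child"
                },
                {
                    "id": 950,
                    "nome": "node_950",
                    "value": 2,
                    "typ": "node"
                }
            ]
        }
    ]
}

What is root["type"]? "child"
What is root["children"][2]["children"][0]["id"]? 152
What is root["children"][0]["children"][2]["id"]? 282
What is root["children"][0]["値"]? 7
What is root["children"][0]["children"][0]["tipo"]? "entry"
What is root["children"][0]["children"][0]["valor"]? 85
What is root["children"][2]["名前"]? "node_695"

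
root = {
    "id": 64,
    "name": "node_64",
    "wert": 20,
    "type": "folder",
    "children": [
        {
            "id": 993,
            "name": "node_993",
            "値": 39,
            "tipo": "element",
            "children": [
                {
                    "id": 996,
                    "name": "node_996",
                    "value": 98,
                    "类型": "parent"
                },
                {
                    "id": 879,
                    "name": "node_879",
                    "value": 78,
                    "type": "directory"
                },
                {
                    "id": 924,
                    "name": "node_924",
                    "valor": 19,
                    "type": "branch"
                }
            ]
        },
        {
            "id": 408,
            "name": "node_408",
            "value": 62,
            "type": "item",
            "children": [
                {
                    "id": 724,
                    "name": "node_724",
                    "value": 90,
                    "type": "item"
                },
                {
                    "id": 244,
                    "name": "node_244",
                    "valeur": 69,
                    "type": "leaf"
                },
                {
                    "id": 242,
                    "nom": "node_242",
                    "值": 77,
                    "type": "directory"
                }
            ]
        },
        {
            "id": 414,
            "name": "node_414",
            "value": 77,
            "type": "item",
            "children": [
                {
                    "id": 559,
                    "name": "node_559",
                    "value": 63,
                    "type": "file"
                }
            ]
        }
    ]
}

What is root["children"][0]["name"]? "node_993"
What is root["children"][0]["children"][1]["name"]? "node_879"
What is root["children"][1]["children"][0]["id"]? 724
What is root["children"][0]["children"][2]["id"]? 924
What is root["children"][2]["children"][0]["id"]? 559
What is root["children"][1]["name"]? "node_408"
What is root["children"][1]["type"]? "item"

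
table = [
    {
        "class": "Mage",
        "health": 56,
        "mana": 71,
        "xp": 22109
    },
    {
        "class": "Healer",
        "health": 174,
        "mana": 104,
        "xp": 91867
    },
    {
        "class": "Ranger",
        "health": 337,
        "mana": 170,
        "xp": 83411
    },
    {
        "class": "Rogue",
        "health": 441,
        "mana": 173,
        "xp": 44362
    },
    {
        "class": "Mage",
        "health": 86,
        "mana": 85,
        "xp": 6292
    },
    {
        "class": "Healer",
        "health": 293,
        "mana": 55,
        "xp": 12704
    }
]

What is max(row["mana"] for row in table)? 173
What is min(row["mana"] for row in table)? 55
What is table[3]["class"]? "Rogue"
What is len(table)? 6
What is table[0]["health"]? 56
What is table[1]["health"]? 174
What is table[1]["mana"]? 104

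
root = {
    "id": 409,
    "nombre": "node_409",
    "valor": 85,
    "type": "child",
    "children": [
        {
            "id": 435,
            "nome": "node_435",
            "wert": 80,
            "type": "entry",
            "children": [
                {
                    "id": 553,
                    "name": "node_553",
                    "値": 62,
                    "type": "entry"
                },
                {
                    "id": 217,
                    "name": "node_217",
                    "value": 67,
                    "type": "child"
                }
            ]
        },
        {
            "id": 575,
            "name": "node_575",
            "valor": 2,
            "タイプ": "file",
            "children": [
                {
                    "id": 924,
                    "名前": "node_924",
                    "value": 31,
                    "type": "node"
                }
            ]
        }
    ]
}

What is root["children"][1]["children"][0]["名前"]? "node_924"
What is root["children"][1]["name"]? "node_575"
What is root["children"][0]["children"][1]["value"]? 67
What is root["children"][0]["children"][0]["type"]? "entry"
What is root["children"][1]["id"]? 575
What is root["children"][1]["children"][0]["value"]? 31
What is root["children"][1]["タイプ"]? "file"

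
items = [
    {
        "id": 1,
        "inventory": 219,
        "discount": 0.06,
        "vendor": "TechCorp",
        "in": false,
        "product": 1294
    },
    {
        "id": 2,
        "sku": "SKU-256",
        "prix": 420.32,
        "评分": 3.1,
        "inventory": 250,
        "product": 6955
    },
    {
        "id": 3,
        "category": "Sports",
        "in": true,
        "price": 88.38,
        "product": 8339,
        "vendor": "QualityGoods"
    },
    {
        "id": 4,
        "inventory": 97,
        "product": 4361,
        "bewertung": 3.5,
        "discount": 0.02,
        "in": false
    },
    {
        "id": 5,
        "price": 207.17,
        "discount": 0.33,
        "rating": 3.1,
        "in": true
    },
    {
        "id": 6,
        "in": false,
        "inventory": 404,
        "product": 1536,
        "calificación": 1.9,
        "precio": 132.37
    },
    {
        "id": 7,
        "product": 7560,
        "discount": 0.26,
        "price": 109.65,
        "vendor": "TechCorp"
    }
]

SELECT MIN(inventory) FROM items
97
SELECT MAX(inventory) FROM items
404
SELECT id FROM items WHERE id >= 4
[4, 5, 6, 7]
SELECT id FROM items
[1, 2, 3, 4, 5, 6, 7]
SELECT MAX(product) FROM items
8339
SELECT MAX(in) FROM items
True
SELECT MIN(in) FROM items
False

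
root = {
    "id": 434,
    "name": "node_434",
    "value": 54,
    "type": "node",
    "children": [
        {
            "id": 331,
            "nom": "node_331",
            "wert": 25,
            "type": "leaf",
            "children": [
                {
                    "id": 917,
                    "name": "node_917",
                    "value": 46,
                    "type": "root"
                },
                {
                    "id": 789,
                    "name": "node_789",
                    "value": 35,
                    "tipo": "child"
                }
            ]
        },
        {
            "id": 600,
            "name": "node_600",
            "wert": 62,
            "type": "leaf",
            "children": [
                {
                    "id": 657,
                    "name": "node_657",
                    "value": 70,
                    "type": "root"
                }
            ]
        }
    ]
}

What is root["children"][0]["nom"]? "node_331"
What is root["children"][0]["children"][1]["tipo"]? "child"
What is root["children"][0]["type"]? "leaf"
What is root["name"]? "node_434"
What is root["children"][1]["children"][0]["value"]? 70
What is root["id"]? 434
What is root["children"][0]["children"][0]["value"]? 46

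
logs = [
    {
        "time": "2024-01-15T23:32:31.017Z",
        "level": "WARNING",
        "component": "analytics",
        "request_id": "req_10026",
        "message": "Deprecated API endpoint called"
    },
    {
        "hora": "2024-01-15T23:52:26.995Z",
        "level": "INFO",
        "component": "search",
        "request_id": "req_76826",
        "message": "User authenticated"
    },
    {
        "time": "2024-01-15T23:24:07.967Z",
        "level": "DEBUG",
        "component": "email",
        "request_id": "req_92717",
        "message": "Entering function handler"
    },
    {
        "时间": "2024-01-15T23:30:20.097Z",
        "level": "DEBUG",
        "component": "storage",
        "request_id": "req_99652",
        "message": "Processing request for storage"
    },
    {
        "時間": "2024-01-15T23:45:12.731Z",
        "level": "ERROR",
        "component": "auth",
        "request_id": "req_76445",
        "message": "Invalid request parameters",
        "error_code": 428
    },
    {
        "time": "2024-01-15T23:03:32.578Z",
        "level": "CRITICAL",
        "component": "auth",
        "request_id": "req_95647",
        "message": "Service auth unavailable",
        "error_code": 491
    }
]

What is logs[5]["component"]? "auth"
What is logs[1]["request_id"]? "req_76826"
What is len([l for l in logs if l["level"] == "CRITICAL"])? 1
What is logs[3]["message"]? "Processing request for storage"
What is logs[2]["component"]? "email"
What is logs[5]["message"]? "Service auth unavailable"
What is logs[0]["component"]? "analytics"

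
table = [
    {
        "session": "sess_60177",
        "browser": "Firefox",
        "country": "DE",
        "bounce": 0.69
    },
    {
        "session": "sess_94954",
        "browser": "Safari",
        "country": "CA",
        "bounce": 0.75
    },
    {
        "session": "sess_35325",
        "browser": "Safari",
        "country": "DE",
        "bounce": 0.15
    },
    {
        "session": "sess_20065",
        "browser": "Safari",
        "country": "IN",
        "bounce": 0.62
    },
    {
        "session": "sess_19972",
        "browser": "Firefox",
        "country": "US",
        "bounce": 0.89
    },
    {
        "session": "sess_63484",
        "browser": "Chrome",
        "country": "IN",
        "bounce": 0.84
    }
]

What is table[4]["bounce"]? 0.89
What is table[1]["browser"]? "Safari"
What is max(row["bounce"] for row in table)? 0.89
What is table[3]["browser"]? "Safari"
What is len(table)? 6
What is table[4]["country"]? "US"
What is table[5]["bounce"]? 0.84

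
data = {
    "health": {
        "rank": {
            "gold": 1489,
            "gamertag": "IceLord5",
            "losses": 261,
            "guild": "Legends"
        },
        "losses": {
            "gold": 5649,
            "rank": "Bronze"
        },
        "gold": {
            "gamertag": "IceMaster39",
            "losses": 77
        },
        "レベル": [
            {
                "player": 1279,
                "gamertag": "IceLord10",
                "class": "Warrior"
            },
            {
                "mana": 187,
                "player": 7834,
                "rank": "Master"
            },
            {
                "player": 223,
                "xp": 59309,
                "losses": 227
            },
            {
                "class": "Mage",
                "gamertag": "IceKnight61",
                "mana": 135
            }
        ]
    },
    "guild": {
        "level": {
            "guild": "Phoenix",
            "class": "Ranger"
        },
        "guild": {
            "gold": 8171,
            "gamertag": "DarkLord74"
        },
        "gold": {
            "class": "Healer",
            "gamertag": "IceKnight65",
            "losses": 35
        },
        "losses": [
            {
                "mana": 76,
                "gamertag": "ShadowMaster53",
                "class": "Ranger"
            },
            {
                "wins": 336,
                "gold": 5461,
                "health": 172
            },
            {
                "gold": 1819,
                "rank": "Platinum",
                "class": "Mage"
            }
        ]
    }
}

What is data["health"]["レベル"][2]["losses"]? 227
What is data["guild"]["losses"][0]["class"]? "Ranger"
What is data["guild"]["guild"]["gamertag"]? "DarkLord74"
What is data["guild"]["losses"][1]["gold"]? 5461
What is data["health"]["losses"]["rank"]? "Bronze"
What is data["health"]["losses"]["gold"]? 5649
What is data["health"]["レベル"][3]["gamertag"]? "IceKnight61"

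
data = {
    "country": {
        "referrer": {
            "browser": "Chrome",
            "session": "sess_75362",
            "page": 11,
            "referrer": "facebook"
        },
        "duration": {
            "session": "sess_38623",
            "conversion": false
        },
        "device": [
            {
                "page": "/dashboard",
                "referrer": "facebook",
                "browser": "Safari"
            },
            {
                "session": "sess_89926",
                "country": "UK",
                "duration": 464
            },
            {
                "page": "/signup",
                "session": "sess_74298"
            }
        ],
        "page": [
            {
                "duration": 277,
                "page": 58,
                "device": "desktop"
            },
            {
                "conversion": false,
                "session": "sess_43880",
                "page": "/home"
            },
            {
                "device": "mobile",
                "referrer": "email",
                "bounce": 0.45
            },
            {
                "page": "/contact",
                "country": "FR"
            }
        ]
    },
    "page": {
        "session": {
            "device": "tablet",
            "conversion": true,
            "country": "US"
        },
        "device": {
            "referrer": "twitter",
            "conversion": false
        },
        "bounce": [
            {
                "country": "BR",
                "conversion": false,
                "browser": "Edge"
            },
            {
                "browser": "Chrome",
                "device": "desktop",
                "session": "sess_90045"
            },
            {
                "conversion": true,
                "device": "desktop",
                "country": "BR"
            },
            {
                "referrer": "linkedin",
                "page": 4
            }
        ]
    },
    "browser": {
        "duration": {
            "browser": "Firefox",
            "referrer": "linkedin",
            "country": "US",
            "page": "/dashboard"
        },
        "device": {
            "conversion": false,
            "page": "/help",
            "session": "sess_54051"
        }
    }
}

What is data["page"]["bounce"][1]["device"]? "desktop"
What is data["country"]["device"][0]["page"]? "/dashboard"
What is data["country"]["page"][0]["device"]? "desktop"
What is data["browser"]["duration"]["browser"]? "Firefox"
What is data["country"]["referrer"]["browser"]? "Chrome"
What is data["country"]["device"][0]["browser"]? "Safari"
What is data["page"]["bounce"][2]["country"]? "BR"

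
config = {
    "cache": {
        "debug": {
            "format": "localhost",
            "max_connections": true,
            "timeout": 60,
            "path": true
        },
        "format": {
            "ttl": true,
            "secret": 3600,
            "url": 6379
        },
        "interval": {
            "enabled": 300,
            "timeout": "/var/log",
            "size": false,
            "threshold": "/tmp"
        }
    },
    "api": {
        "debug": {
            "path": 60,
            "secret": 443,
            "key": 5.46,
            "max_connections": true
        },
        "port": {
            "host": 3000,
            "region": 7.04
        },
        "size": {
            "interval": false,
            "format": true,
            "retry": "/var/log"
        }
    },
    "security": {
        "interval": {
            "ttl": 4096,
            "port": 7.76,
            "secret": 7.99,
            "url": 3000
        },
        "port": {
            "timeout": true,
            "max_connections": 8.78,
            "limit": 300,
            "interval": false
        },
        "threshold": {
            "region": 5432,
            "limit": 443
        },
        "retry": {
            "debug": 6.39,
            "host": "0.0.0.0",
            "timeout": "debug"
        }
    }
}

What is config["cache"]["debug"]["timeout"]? 60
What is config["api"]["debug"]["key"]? 5.46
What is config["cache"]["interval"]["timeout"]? "/var/log"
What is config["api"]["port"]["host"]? 3000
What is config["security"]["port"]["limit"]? 300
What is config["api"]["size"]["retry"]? "/var/log"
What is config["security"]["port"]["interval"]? False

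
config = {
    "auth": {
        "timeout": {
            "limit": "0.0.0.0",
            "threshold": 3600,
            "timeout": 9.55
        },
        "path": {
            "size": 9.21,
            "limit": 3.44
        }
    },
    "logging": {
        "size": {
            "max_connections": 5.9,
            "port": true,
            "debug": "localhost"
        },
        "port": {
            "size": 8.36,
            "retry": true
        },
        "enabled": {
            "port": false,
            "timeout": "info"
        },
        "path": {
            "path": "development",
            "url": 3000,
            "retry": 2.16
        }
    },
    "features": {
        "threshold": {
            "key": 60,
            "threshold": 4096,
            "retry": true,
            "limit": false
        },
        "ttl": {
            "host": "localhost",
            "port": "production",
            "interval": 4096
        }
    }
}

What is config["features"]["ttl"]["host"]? "localhost"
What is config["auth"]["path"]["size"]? 9.21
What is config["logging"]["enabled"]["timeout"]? "info"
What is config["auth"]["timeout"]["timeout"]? 9.55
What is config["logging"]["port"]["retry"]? True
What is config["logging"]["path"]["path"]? "development"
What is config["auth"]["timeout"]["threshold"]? 3600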